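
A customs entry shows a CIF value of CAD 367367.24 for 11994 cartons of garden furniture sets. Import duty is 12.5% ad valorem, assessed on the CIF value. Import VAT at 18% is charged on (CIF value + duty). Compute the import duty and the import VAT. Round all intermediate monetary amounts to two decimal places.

Import duty: CAD 45920.91; import VAT: CAD 74391.87

Import duty = 367367.24 × 12.5% = 45920.91
VAT base = CIF + duty = 367367.24 + 45920.91 = 413288.15
Import VAT = 413288.15 × 18% = 74391.87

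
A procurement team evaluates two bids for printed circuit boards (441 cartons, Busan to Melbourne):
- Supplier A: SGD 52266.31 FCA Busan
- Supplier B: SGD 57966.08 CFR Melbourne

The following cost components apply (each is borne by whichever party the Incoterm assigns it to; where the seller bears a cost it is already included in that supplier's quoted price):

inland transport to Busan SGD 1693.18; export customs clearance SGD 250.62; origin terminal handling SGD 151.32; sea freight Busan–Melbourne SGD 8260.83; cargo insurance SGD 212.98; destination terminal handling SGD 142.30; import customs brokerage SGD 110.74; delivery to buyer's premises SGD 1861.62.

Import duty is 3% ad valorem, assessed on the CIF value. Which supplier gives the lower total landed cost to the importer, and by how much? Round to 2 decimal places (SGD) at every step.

Supplier A (FCA):
CIF value = FCA price + origin terminal + freight + insurance = 52266.31 + 151.32 + 8260.83 + 212.98 = 60891.44
Import duty = 60891.44 × 3% = 1826.74
Buyer bears (A): 151.32 + 8260.83 + 212.98 + 142.30 + 110.74 + 1861.62 = 10739.79
Landed cost (A) = invoice 52266.31 + 10739.79 + duty 1826.74 = 64832.84
Supplier B (CFR):
CIF value = CFR price + insurance = 57966.08 + 212.98 = 58179.06
Import duty = 58179.06 × 3% = 1745.37
Buyer bears (B): 212.98 + 142.30 + 110.74 + 1861.62 = 2327.64
Landed cost (B) = invoice 57966.08 + 2327.64 + duty 1745.37 = 62039.09
Difference = |64832.84 − 62039.09| = 2793.75

Supplier B is cheaper by SGD 2793.75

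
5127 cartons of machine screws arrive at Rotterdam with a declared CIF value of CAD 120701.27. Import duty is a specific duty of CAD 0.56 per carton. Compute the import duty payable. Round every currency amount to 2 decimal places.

Import duty = 5127 × 0.56 = 2871.12

Import duty: CAD 2871.12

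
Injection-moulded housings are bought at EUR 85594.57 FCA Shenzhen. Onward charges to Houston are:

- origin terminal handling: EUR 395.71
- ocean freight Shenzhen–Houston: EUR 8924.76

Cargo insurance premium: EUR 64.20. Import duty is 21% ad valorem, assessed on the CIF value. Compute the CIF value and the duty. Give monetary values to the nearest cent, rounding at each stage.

CIF = FCA price + pre-shipment costs + freight + insurance
CIF = 85594.57 + 395.71 + 8924.76 + 64.20 = 94979.24
Import duty = 94979.24 × 21% = 19945.64

CIF value: EUR 94979.24; import duty: EUR 19945.64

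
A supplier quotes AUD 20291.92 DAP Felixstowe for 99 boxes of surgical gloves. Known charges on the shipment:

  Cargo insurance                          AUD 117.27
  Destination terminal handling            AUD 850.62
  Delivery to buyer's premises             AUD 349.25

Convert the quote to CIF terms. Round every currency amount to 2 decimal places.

Not relevant to the conversion: insurance — on the seller under both DAP and CIF; already in the DAP price and stays in the CIF price.
From DAP to CIF, the seller no longer bears: destination terminal, delivery.
CIF price = 20291.92 − 850.62 − 349.25 = 19092.05

CIF price: AUD 19092.05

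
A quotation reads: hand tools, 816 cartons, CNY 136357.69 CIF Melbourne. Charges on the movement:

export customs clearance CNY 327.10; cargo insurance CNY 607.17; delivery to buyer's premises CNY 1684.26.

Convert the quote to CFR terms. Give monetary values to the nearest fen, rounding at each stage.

CFR price: CNY 135750.52

Not relevant to the conversion: export clearance — on the seller under both CIF and CFR; already in the CIF price and stays in the CFR price. delivery — on the buyer under both terms; not part of either seller's price.
From CIF to CFR, the seller no longer bears: insurance.
CFR price = 136357.69 − 607.17 = 135750.52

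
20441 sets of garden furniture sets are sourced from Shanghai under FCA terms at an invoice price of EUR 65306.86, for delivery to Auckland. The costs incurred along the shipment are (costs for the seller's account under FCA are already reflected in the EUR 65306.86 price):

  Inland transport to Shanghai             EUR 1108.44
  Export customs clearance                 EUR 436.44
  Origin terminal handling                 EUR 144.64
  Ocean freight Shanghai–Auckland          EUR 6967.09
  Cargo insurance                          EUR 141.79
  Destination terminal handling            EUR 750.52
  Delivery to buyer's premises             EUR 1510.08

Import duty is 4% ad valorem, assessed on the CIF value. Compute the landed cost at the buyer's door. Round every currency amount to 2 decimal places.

Total landed cost: EUR 77723.40

FCA: the seller delivers export-cleared goods to the carrier; the buyer bears costs from that point.
Already in the invoice (seller's account under FCA): inland to port, export clearance — exclude.
CIF value = FCA price + origin terminal + freight + insurance = 65306.86 + 144.64 + 6967.09 + 141.79 = 72560.38
Import duty = 72560.38 × 4% = 2902.42
Buyer bears: origin terminal 144.64 + freight 6967.09 + insurance 141.79 + destination terminal 750.52 + delivery 1510.08 + duty 2902.42 = 12416.54
Landed cost = invoice 65306.86 + 12416.54 = 77723.40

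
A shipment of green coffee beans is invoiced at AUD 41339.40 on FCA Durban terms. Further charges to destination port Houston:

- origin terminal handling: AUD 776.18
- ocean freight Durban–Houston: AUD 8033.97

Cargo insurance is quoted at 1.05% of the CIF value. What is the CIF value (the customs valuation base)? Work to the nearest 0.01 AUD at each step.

Let C be the CIF value. C = FCA price + pre-shipment costs + freight + 1.05% × C
C − 1.05% × C = 41339.40 + 776.18 + 8033.97
0.9895 × C = 50149.55
C = 50149.55 / 0.9895 = 50681.71
Insurance premium = 1.05% × 50681.71 = 532.16

CIF value: AUD 50681.71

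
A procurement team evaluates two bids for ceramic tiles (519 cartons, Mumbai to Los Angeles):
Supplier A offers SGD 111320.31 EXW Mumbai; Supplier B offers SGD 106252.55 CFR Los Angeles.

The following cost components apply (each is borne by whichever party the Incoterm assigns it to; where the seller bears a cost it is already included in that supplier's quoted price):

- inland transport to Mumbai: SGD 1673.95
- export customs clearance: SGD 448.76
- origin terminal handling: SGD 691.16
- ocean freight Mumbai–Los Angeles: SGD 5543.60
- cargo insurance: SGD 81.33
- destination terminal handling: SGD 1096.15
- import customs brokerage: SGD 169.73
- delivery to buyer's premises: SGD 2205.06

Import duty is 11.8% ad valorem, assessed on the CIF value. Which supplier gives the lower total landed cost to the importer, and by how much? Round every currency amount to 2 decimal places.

Supplier A (EXW):
CIF value = EXW price + inland to port + export clearance + origin terminal + freight + insurance = 111320.31 + 1673.95 + 448.76 + 691.16 + 5543.60 + 81.33 = 119759.11
Import duty = 119759.11 × 11.8% = 14131.57
Buyer bears (A): 1673.95 + 448.76 + 691.16 + 5543.60 + 81.33 + 1096.15 + 169.73 + 2205.06 = 11909.74
Landed cost (A) = invoice 111320.31 + 11909.74 + duty 14131.57 = 137361.62
Supplier B (CFR):
CIF value = CFR price + insurance = 106252.55 + 81.33 = 106333.88
Import duty = 106333.88 × 11.8% = 12547.40
Buyer bears (B): 81.33 + 1096.15 + 169.73 + 2205.06 = 3552.27
Landed cost (B) = invoice 106252.55 + 3552.27 + duty 12547.40 = 122352.22
Difference = |137361.62 − 122352.22| = 15009.40

Supplier B is cheaper by SGD 15009.40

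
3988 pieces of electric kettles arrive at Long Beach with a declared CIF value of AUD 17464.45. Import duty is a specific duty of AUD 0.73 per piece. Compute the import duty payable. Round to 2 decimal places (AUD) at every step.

Import duty = 3988 × 0.73 = 2911.24

Import duty: AUD 2911.24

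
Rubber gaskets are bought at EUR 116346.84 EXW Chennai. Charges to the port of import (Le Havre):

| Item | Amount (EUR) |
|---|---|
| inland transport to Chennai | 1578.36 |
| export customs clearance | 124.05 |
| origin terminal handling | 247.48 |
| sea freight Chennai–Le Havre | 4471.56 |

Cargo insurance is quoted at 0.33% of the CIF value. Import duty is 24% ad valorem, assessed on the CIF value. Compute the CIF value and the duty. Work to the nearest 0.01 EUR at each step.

Let C be the CIF value. C = EXW price + pre-shipment costs + freight + 0.33% × C
C − 0.33% × C = 116346.84 + 1578.36 + 124.05 + 247.48 + 4471.56
0.9967 × C = 122768.29
C = 122768.29 / 0.9967 = 123174.77
Insurance premium = 0.33% × 123174.77 = 406.48
Import duty = 123174.77 × 24% = 29561.94

CIF value: EUR 123174.77; import duty: EUR 29561.94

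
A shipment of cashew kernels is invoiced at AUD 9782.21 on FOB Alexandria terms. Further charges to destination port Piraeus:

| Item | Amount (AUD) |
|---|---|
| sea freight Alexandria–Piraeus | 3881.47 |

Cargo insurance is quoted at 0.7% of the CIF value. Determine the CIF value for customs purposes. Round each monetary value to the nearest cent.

CIF value: AUD 13760.00

Let C be the CIF value. C = FOB price + freight + 0.7% × C
C − 0.7% × C = 9782.21 + 3881.47
0.993 × C = 13663.68
C = 13663.68 / 0.993 = 13760.00
Insurance premium = 0.7% × 13760.00 = 96.32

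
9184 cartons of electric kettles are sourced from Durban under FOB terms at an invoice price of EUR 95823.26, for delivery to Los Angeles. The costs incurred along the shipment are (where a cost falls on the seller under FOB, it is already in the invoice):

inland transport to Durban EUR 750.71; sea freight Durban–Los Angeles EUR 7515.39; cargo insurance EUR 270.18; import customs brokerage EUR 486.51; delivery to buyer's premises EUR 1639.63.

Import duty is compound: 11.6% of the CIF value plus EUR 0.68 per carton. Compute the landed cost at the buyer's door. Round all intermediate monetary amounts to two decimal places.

Total landed cost: EUR 123998.71

FOB: the seller bears costs until goods are on board at the origin port; the buyer bears freight, insurance and all costs thereafter.
Already in the invoice (seller's account under FOB): inland to port — exclude.
CIF value = FOB price + freight + insurance = 95823.26 + 7515.39 + 270.18 = 103608.83
Ad valorem component: 103608.83 × 11.6% = 12018.62
Specific component: 9184 × 0.68 = 6245.12
Import duty = 12018.62 + 6245.12 = 18263.74
Buyer bears: freight 7515.39 + insurance 270.18 + brokerage 486.51 + delivery 1639.63 + duty 18263.74 = 28175.45
Landed cost = invoice 95823.26 + 28175.45 = 123998.71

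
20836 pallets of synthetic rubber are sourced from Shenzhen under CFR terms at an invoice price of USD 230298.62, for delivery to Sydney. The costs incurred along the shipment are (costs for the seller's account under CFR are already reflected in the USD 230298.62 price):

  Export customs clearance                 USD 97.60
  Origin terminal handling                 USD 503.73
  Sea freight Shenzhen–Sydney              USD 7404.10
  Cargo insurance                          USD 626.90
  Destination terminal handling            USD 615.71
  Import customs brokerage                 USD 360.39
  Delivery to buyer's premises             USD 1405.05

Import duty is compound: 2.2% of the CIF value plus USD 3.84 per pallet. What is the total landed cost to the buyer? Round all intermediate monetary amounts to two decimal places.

CFR: the seller pays costs through ocean freight to the destination port, but not insurance.
Already in the invoice (seller's account under CFR): export clearance, origin terminal, freight — exclude.
CIF value = CFR price + insurance = 230298.62 + 626.90 = 230925.52
Ad valorem component: 230925.52 × 2.2% = 5080.36
Specific component: 20836 × 3.84 = 80010.24
Import duty = 5080.36 + 80010.24 = 85090.60
Buyer bears: insurance 626.90 + destination terminal 615.71 + brokerage 360.39 + delivery 1405.05 + duty 85090.60 = 88098.65
Landed cost = invoice 230298.62 + 88098.65 = 318397.27

Total landed cost: USD 318397.27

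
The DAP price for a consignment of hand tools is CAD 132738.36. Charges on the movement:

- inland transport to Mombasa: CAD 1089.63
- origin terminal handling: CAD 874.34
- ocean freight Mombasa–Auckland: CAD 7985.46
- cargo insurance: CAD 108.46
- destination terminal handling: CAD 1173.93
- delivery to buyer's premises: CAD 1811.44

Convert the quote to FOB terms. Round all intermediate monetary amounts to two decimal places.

Not relevant to the conversion: origin terminal, inland to port — on the seller under both DAP and FOB; already in the DAP price and stays in the FOB price.
From DAP to FOB, the seller no longer bears: freight, insurance, destination terminal, delivery.
FOB price = 132738.36 − 7985.46 − 108.46 − 1173.93 − 1811.44 = 121659.07

FOB price: CAD 121659.07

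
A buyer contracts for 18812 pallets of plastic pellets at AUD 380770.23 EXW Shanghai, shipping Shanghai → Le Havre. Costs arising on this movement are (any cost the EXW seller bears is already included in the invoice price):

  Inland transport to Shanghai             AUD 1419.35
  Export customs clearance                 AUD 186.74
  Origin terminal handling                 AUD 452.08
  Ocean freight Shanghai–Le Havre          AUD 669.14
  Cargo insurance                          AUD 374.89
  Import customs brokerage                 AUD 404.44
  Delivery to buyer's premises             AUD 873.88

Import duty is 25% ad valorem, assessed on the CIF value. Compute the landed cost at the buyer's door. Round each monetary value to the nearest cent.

Total landed cost: AUD 481118.86

EXW: the seller makes goods available at their premises; the buyer bears all onward costs.
CIF value = EXW price + inland to port + export clearance + origin terminal + freight + insurance = 380770.23 + 1419.35 + 186.74 + 452.08 + 669.14 + 374.89 = 383872.43
Import duty = 383872.43 × 25% = 95968.11
Buyer bears: inland to port 1419.35 + export clearance 186.74 + origin terminal 452.08 + freight 669.14 + insurance 374.89 + brokerage 404.44 + delivery 873.88 + duty 95968.11 = 100348.63
Landed cost = invoice 380770.23 + 100348.63 = 481118.86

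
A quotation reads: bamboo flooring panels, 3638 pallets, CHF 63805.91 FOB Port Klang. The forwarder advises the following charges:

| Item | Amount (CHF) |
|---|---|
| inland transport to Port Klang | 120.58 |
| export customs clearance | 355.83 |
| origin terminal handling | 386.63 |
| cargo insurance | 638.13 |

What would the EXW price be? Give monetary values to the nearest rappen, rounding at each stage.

Not relevant to the conversion: insurance — on the buyer under both terms; not part of either seller's price.
From FOB to EXW, the seller no longer bears: inland to port, export clearance, origin terminal.
EXW price = 63805.91 − 120.58 − 355.83 − 386.63 = 62942.87

EXW price: CHF 62942.87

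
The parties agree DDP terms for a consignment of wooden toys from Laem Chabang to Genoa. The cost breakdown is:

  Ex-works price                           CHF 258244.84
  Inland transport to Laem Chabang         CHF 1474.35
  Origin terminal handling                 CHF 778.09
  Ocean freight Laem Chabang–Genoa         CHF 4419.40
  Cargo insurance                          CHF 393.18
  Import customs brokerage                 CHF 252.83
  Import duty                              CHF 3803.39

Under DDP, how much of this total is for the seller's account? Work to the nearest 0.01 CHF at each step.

DDP: the seller bears all costs including import duty.
Seller's account: goods 258244.84 + inland to port 1474.35 + origin terminal 778.09 + freight 4419.40 + insurance 393.18 + brokerage 252.83 + duty 3803.39 = 269366.08
Buyer's account: 0.00

Seller's account: CHF 269366.08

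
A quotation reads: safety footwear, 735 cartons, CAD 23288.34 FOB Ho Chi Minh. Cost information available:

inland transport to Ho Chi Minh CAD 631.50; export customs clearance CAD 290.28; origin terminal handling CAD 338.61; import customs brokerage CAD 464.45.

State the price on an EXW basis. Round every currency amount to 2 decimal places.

EXW price: CAD 22027.95

Not relevant to the conversion: brokerage — on the buyer under both terms; not part of either seller's price.
From FOB to EXW, the seller no longer bears: inland to port, export clearance, origin terminal.
EXW price = 23288.34 − 631.50 − 290.28 − 338.61 = 22027.95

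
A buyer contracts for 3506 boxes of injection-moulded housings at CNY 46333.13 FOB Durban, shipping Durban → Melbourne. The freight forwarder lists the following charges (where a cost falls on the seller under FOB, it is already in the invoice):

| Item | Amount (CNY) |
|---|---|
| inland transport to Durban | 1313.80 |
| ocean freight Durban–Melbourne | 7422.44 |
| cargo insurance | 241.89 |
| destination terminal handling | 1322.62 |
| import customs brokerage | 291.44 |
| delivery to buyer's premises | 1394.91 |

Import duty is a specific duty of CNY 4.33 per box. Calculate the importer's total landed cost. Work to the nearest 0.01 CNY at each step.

Total landed cost: CNY 72187.41

FOB: the seller bears costs until goods are on board at the origin port; the buyer bears freight, insurance and all costs thereafter.
Already in the invoice (seller's account under FOB): inland to port — exclude.
CIF value = FOB price + freight + insurance = 46333.13 + 7422.44 + 241.89 = 53997.46
Import duty = 3506 × 4.33 = 15180.98
Buyer bears: freight 7422.44 + insurance 241.89 + destination terminal 1322.62 + brokerage 291.44 + delivery 1394.91 + duty 15180.98 = 25854.28
Landed cost = invoice 46333.13 + 25854.28 = 72187.41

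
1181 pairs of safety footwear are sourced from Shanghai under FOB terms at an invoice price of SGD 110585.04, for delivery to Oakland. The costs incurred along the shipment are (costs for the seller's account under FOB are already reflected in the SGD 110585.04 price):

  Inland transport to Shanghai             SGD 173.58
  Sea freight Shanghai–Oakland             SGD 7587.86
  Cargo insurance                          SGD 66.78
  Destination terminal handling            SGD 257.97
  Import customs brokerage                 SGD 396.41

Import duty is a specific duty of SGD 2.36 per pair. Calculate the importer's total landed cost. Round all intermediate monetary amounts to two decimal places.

FOB: the seller bears costs until goods are on board at the origin port; the buyer bears freight, insurance and all costs thereafter.
Already in the invoice (seller's account under FOB): inland to port — exclude.
CIF value = FOB price + freight + insurance = 110585.04 + 7587.86 + 66.78 = 118239.68
Import duty = 1181 × 2.36 = 2787.16
Buyer bears: freight 7587.86 + insurance 66.78 + destination terminal 257.97 + brokerage 396.41 + duty 2787.16 = 11096.18
Landed cost = invoice 110585.04 + 11096.18 = 121681.22

Total landed cost: SGD 121681.22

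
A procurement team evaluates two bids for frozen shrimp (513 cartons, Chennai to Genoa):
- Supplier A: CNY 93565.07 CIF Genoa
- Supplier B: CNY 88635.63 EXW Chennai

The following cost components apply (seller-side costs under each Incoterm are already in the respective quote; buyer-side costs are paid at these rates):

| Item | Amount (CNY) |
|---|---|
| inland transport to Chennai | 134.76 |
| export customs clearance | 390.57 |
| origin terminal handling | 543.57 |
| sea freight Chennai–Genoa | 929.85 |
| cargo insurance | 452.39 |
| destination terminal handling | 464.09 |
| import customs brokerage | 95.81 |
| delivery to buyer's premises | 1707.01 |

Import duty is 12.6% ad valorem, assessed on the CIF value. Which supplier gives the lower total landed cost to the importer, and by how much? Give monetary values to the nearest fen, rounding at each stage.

Supplier B is cheaper by CNY 2790.57

Supplier A (CIF):
The CIF price already equals the CIF value: 93565.07
Import duty = 93565.07 × 12.6% = 11789.20
Buyer bears (A): 464.09 + 95.81 + 1707.01 = 2266.91
Landed cost (A) = invoice 93565.07 + 2266.91 + duty 11789.20 = 107621.18
Supplier B (EXW):
CIF value = EXW price + inland to port + export clearance + origin terminal + freight + insurance = 88635.63 + 134.76 + 390.57 + 543.57 + 929.85 + 452.39 = 91086.77
Import duty = 91086.77 × 12.6% = 11476.93
Buyer bears (B): 134.76 + 390.57 + 543.57 + 929.85 + 452.39 + 464.09 + 95.81 + 1707.01 = 4718.05
Landed cost (B) = invoice 88635.63 + 4718.05 + duty 11476.93 = 104830.61
Difference = |107621.18 − 104830.61| = 2790.57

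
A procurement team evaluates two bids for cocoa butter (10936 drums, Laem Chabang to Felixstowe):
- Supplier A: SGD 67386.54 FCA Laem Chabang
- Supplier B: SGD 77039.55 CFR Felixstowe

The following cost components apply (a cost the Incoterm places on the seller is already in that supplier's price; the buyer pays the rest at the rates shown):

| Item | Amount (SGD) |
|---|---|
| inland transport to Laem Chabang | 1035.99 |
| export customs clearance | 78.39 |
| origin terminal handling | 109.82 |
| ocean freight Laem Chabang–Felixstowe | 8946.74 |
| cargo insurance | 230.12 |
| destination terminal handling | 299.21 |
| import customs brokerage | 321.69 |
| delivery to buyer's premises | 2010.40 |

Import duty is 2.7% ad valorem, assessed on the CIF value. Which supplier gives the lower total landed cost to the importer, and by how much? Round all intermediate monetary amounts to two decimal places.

Supplier A is cheaper by SGD 612.55

Supplier A (FCA):
CIF value = FCA price + origin terminal + freight + insurance = 67386.54 + 109.82 + 8946.74 + 230.12 = 76673.22
Import duty = 76673.22 × 2.7% = 2070.18
Buyer bears (A): 109.82 + 8946.74 + 230.12 + 299.21 + 321.69 + 2010.40 = 11917.98
Landed cost (A) = invoice 67386.54 + 11917.98 + duty 2070.18 = 81374.70
Supplier B (CFR):
CIF value = CFR price + insurance = 77039.55 + 230.12 = 77269.67
Import duty = 77269.67 × 2.7% = 2086.28
Buyer bears (B): 230.12 + 299.21 + 321.69 + 2010.40 = 2861.42
Landed cost (B) = invoice 77039.55 + 2861.42 + duty 2086.28 = 81987.25
Difference = |81374.70 − 81987.25| = 612.55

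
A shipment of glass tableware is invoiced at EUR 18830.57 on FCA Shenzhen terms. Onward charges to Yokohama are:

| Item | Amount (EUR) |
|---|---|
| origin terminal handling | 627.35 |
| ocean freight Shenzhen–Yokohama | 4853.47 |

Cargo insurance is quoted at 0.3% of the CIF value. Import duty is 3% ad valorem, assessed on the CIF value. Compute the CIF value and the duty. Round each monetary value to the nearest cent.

CIF value: EUR 24384.54; import duty: EUR 731.54

Let C be the CIF value. C = FCA price + pre-shipment costs + freight + 0.3% × C
C − 0.3% × C = 18830.57 + 627.35 + 4853.47
0.997 × C = 24311.39
C = 24311.39 / 0.997 = 24384.54
Insurance premium = 0.3% × 24384.54 = 73.15
Import duty = 24384.54 × 3% = 731.54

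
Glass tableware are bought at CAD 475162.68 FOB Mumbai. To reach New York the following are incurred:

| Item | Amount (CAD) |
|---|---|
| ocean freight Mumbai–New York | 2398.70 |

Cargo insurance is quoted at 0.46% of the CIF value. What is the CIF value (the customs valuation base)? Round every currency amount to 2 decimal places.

CIF value: CAD 479768.31

Let C be the CIF value. C = FOB price + freight + 0.46% × C
C − 0.46% × C = 475162.68 + 2398.70
0.9954 × C = 477561.38
C = 477561.38 / 0.9954 = 479768.31
Insurance premium = 0.46% × 479768.31 = 2206.93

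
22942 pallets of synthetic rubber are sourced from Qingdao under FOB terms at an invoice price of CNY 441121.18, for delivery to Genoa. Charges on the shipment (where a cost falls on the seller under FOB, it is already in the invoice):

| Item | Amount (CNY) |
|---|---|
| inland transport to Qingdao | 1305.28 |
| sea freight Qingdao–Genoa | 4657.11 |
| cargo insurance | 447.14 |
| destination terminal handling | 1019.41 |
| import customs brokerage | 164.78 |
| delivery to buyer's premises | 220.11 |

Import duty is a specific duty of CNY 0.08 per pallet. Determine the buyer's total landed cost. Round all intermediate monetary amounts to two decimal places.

FOB: the seller bears costs until goods are on board at the origin port; the buyer bears freight, insurance and all costs thereafter.
Already in the invoice (seller's account under FOB): inland to port — exclude.
CIF value = FOB price + freight + insurance = 441121.18 + 4657.11 + 447.14 = 446225.43
Import duty = 22942 × 0.08 = 1835.36
Buyer bears: freight 4657.11 + insurance 447.14 + destination terminal 1019.41 + brokerage 164.78 + delivery 220.11 + duty 1835.36 = 8343.91
Landed cost = invoice 441121.18 + 8343.91 = 449465.09

Total landed cost: CNY 449465.09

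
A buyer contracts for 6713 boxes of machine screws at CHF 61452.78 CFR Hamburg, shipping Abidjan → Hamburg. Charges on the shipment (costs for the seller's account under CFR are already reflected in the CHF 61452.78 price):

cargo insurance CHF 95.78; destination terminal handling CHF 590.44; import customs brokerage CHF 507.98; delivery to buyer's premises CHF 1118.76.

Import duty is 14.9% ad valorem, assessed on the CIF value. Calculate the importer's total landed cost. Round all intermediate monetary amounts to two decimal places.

CFR: the seller pays costs through ocean freight to the destination port, but not insurance.
CIF value = CFR price + insurance = 61452.78 + 95.78 = 61548.56
Import duty = 61548.56 × 14.9% = 9170.74
Buyer bears: insurance 95.78 + destination terminal 590.44 + brokerage 507.98 + delivery 1118.76 + duty 9170.74 = 11483.70
Landed cost = invoice 61452.78 + 11483.70 = 72936.48

Total landed cost: CHF 72936.48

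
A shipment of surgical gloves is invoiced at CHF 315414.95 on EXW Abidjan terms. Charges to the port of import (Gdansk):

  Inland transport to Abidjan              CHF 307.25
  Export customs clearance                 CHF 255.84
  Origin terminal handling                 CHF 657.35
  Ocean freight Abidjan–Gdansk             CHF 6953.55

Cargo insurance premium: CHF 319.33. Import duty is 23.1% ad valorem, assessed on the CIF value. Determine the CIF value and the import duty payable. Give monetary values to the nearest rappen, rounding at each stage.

CIF = EXW price + pre-shipment costs + freight + insurance
CIF = 315414.95 + 307.25 + 255.84 + 657.35 + 6953.55 + 319.33 = 323908.27
Import duty = 323908.27 × 23.1% = 74822.81

CIF value: CHF 323908.27; import duty: CHF 74822.81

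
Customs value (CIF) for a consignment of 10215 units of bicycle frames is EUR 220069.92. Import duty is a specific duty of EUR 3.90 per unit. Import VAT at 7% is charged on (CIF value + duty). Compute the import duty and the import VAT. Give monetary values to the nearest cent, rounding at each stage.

Import duty = 10215 × 3.90 = 39838.50
VAT base = CIF + duty = 220069.92 + 39838.50 = 259908.42
Import VAT = 259908.42 × 7% = 18193.59

Import duty: EUR 39838.50; import VAT: EUR 18193.59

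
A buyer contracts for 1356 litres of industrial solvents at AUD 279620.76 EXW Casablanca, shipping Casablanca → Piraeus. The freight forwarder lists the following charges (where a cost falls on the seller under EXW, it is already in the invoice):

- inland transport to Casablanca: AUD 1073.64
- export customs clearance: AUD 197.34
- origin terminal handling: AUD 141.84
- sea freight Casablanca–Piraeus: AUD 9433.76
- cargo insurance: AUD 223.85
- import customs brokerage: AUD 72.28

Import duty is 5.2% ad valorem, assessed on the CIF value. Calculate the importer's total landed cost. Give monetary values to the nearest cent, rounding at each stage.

Total landed cost: AUD 305879.41

EXW: the seller makes goods available at their premises; the buyer bears all onward costs.
CIF value = EXW price + inland to port + export clearance + origin terminal + freight + insurance = 279620.76 + 1073.64 + 197.34 + 141.84 + 9433.76 + 223.85 = 290691.19
Import duty = 290691.19 × 5.2% = 15115.94
Buyer bears: inland to port 1073.64 + export clearance 197.34 + origin terminal 141.84 + freight 9433.76 + insurance 223.85 + brokerage 72.28 + duty 15115.94 = 26258.65
Landed cost = invoice 279620.76 + 26258.65 = 305879.41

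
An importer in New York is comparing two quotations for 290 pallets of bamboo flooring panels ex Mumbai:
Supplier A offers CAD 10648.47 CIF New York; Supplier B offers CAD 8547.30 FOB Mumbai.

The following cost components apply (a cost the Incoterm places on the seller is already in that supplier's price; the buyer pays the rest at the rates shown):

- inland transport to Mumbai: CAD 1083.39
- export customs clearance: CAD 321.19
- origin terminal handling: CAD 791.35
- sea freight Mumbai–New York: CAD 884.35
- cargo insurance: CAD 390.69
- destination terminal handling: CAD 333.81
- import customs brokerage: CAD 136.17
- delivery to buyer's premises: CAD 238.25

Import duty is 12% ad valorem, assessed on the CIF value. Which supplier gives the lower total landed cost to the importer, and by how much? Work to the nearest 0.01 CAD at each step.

Supplier B is cheaper by CAD 925.27

Supplier A (CIF):
The CIF price already equals the CIF value: 10648.47
Import duty = 10648.47 × 12% = 1277.82
Buyer bears (A): 333.81 + 136.17 + 238.25 = 708.23
Landed cost (A) = invoice 10648.47 + 708.23 + duty 1277.82 = 12634.52
Supplier B (FOB):
CIF value = FOB price + freight + insurance = 8547.30 + 884.35 + 390.69 = 9822.34
Import duty = 9822.34 × 12% = 1178.68
Buyer bears (B): 884.35 + 390.69 + 333.81 + 136.17 + 238.25 = 1983.27
Landed cost (B) = invoice 8547.30 + 1983.27 + duty 1178.68 = 11709.25
Difference = |12634.52 − 11709.25| = 925.27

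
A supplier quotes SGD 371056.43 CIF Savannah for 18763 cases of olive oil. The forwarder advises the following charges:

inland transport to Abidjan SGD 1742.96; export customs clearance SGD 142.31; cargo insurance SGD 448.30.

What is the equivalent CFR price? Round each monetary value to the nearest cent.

Not relevant to the conversion: inland to port, export clearance — on the seller under both CIF and CFR; already in the CIF price and stays in the CFR price.
From CIF to CFR, the seller no longer bears: insurance.
CFR price = 371056.43 − 448.30 = 370608.13

CFR price: SGD 370608.13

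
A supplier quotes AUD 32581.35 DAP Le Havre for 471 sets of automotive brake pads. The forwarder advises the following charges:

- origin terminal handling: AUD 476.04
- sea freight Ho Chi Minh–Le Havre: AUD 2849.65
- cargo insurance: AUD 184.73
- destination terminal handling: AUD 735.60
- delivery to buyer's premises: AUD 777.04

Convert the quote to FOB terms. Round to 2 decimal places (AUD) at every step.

Not relevant to the conversion: origin terminal — on the seller under both DAP and FOB; already in the DAP price and stays in the FOB price.
From DAP to FOB, the seller no longer bears: freight, insurance, destination terminal, delivery.
FOB price = 32581.35 − 2849.65 − 184.73 − 735.60 − 777.04 = 28034.33

FOB price: AUD 28034.33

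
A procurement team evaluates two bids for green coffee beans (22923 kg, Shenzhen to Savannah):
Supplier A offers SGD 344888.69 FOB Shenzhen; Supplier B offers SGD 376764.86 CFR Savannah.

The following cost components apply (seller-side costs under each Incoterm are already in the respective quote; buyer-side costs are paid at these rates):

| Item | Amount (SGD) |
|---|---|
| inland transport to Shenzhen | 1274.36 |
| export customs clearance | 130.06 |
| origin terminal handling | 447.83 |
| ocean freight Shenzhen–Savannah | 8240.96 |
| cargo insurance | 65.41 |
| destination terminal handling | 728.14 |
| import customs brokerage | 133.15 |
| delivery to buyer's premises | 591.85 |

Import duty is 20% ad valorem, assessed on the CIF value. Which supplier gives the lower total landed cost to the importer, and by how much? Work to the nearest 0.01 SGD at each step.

Supplier A is cheaper by SGD 28362.25

Supplier A (FOB):
CIF value = FOB price + freight + insurance = 344888.69 + 8240.96 + 65.41 = 353195.06
Import duty = 353195.06 × 20% = 70639.01
Buyer bears (A): 8240.96 + 65.41 + 728.14 + 133.15 + 591.85 = 9759.51
Landed cost (A) = invoice 344888.69 + 9759.51 + duty 70639.01 = 425287.21
Supplier B (CFR):
CIF value = CFR price + insurance = 376764.86 + 65.41 = 376830.27
Import duty = 376830.27 × 20% = 75366.05
Buyer bears (B): 65.41 + 728.14 + 133.15 + 591.85 = 1518.55
Landed cost (B) = invoice 376764.86 + 1518.55 + duty 75366.05 = 453649.46
Difference = |425287.21 − 453649.46| = 28362.25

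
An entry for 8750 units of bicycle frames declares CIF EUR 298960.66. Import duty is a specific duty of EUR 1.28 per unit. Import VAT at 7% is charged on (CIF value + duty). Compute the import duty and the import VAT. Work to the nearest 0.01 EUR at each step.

Import duty: EUR 11200.00; import VAT: EUR 21711.25

Import duty = 8750 × 1.28 = 11200.00
VAT base = CIF + duty = 298960.66 + 11200.00 = 310160.66
Import VAT = 310160.66 × 7% = 21711.25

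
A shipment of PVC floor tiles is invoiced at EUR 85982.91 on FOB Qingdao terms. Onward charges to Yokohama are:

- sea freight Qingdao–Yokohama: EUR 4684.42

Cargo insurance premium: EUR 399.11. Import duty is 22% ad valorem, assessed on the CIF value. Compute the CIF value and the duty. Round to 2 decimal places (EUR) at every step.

CIF value: EUR 91066.44; import duty: EUR 20034.62

CIF = FOB price + freight + insurance
CIF = 85982.91 + 4684.42 + 399.11 = 91066.44
Import duty = 91066.44 × 22% = 20034.62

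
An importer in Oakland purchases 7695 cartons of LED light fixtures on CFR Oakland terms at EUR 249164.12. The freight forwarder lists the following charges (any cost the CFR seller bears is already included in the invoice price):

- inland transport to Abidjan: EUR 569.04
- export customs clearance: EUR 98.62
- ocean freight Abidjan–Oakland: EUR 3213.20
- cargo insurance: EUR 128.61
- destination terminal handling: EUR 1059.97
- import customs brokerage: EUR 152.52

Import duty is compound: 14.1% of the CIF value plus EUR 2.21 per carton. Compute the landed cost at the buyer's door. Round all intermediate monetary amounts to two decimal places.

Total landed cost: EUR 302661.44

CFR: the seller pays costs through ocean freight to the destination port, but not insurance.
Already in the invoice (seller's account under CFR): inland to port, export clearance, freight — exclude.
CIF value = CFR price + insurance = 249164.12 + 128.61 = 249292.73
Ad valorem component: 249292.73 × 14.1% = 35150.27
Specific component: 7695 × 2.21 = 17005.95
Import duty = 35150.27 + 17005.95 = 52156.22
Buyer bears: insurance 128.61 + destination terminal 1059.97 + brokerage 152.52 + duty 52156.22 = 53497.32
Landed cost = invoice 249164.12 + 53497.32 = 302661.44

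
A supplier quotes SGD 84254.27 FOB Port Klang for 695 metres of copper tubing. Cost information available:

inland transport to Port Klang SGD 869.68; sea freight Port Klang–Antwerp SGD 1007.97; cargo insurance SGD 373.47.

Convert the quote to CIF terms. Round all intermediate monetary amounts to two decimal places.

Not relevant to the conversion: inland to port — on the seller under both FOB and CIF; already in the FOB price and stays in the CIF price.
From FOB to CIF, the seller additionally bears: freight, insurance.
CIF price = 84254.27 + 1007.97 + 373.47 = 85635.71

CIF price: SGD 85635.71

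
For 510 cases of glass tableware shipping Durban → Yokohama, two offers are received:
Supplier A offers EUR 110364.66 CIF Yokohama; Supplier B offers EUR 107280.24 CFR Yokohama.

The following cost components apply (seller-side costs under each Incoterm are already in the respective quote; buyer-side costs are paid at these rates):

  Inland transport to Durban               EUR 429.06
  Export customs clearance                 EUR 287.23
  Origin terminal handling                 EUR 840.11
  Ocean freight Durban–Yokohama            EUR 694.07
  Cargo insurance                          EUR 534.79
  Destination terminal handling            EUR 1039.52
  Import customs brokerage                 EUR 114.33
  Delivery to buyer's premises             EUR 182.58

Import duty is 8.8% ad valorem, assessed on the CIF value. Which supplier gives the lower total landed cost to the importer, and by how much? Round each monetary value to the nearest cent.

Supplier A (CIF):
The CIF price already equals the CIF value: 110364.66
Import duty = 110364.66 × 8.8% = 9712.09
Buyer bears (A): 1039.52 + 114.33 + 182.58 = 1336.43
Landed cost (A) = invoice 110364.66 + 1336.43 + duty 9712.09 = 121413.18
Supplier B (CFR):
CIF value = CFR price + insurance = 107280.24 + 534.79 = 107815.03
Import duty = 107815.03 × 8.8% = 9487.72
Buyer bears (B): 534.79 + 1039.52 + 114.33 + 182.58 = 1871.22
Landed cost (B) = invoice 107280.24 + 1871.22 + duty 9487.72 = 118639.18
Difference = |121413.18 − 118639.18| = 2774.00

Supplier B is cheaper by EUR 2774.00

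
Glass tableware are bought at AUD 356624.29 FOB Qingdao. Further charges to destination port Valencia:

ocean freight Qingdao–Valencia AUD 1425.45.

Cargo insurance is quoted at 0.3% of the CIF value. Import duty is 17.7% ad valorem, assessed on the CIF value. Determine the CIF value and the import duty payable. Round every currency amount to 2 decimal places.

Let C be the CIF value. C = FOB price + freight + 0.3% × C
C − 0.3% × C = 356624.29 + 1425.45
0.997 × C = 358049.74
C = 358049.74 / 0.997 = 359127.12
Insurance premium = 0.3% × 359127.12 = 1077.38
Import duty = 359127.12 × 17.7% = 63565.50

CIF value: AUD 359127.12; import duty: AUD 63565.50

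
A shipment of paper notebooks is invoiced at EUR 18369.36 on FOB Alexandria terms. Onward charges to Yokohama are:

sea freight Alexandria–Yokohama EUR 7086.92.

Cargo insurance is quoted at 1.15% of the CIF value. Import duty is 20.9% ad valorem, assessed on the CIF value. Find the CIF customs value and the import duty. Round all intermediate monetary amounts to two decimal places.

Let C be the CIF value. C = FOB price + freight + 1.15% × C
C − 1.15% × C = 18369.36 + 7086.92
0.9885 × C = 25456.28
C = 25456.28 / 0.9885 = 25752.43
Insurance premium = 1.15% × 25752.43 = 296.15
Import duty = 25752.43 × 20.9% = 5382.26

CIF value: EUR 25752.43; import duty: EUR 5382.26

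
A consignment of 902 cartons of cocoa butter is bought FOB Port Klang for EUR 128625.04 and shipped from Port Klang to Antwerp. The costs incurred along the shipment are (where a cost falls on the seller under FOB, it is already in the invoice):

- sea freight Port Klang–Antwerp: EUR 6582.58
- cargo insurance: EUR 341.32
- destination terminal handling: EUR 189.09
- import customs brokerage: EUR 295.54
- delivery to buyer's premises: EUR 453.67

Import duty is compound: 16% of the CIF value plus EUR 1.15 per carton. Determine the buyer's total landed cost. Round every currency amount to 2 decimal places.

FOB: the seller bears costs until goods are on board at the origin port; the buyer bears freight, insurance and all costs thereafter.
CIF value = FOB price + freight + insurance = 128625.04 + 6582.58 + 341.32 = 135548.94
Ad valorem component: 135548.94 × 16% = 21687.83
Specific component: 902 × 1.15 = 1037.30
Import duty = 21687.83 + 1037.30 = 22725.13
Buyer bears: freight 6582.58 + insurance 341.32 + destination terminal 189.09 + brokerage 295.54 + delivery 453.67 + duty 22725.13 = 30587.33
Landed cost = invoice 128625.04 + 30587.33 = 159212.37

Total landed cost: EUR 159212.37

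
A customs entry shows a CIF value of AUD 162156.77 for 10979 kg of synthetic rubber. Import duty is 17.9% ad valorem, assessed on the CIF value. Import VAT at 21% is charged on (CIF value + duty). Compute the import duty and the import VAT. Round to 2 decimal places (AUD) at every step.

Import duty = 162156.77 × 17.9% = 29026.06
VAT base = CIF + duty = 162156.77 + 29026.06 = 191182.83
Import VAT = 191182.83 × 21% = 40148.39

Import duty: AUD 29026.06; import VAT: AUD 40148.39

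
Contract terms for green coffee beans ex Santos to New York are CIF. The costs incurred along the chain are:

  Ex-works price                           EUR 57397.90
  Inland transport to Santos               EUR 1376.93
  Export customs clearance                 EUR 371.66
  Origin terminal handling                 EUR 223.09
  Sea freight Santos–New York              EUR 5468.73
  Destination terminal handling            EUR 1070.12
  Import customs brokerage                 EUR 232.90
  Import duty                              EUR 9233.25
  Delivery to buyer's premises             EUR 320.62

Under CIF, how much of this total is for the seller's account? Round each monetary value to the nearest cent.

CIF: the seller pays costs through ocean freight and marine insurance to the destination port.
Seller's account: goods 57397.90 + inland to port 1376.93 + export clearance 371.66 + origin terminal 223.09 + freight 5468.73 = 64838.31
Buyer's account: destination terminal 1070.12 + brokerage 232.90 + duty 9233.25 + delivery 320.62 = 10856.89

Seller's account: EUR 64838.31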